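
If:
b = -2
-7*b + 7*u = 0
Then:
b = -2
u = -2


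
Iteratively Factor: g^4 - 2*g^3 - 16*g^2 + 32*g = (g - 2)*(g^3 - 16*g) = g*(g - 2)*(g^2 - 16) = g*(g - 2)*(g + 4)*(g - 4)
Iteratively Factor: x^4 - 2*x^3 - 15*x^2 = (x)*(x^3 - 2*x^2 - 15*x) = x*(x + 3)*(x^2 - 5*x) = x^2*(x + 3)*(x - 5)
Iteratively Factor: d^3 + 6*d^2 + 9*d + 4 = (d + 4)*(d^2 + 2*d + 1) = (d + 1)*(d + 4)*(d + 1)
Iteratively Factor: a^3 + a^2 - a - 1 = (a + 1)*(a^2 - 1) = (a + 1)^2*(a - 1)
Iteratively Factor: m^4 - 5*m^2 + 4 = (m + 1)*(m^3 - m^2 - 4*m + 4) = (m - 1)*(m + 1)*(m^2 - 4) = (m - 2)*(m - 1)*(m + 1)*(m + 2)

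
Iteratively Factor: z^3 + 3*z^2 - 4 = (z + 2)*(z^2 + z - 2) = (z - 1)*(z + 2)*(z + 2)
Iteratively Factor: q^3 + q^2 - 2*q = (q - 1)*(q^2 + 2*q) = (q - 1)*(q + 2)*(q)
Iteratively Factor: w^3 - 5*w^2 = (w - 5)*(w^2) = w*(w - 5)*(w)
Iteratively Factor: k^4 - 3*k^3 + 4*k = (k - 2)*(k^3 - k^2 - 2*k) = (k - 2)*(k + 1)*(k^2 - 2*k) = k*(k - 2)*(k + 1)*(k - 2)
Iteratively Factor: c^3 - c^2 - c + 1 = (c - 1)*(c^2 - 1) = (c - 1)^2*(c + 1)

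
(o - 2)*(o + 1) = o^2 - o - 2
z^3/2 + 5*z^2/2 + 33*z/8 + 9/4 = (z/2 + 1)*(z + 3/2)^2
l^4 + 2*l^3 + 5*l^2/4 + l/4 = l*(l + 1/2)^2*(l + 1)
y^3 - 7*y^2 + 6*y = y*(y - 6)*(y - 1)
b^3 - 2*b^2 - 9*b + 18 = (b - 3)*(b - 2)*(b + 3)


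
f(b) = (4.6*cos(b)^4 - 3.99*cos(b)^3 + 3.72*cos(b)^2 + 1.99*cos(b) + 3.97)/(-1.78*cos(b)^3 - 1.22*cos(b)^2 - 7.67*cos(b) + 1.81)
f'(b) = (-5.34*sin(b)*cos(b)^2 - 2.44*sin(b)*cos(b) - 7.67*sin(b))*(4.6*cos(b)^4 - 3.99*cos(b)^3 + 3.72*cos(b)^2 + 1.99*cos(b) + 3.97)/(-1.78*cos(b)^3 - 1.22*cos(b)^2 - 7.67*cos(b) + 1.81)^2 + (-18.4*sin(b)*cos(b)^3 + 11.97*sin(b)*cos(b)^2 - 7.44*sin(b)*cos(b) - 1.99*sin(b))/(-1.78*cos(b)^3 - 1.22*cos(b)^2 - 7.67*cos(b) + 1.81) = (8.188*cos(b)^6 + 11.224*cos(b)^5 + 94.3566*cos(b)^4 - 101.595*cos(b)^3 + 26.5705*cos(b)^2 - 23.1532*cos(b) - 34.0518)*sin(b)/(3.1684*cos(b)^6 + 4.3432*cos(b)^5 + 28.7936*cos(b)^4 + 12.2712*cos(b)^3 + 54.4125*cos(b)^2 - 27.7654*cos(b) + 3.2761)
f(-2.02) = 0.85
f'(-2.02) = 0.26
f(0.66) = -1.31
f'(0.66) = -0.77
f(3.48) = 1.31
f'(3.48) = -0.63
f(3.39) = 1.36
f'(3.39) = -0.49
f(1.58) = 2.10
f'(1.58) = -9.57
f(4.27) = 0.85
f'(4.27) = 0.30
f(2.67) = 1.22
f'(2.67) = 0.78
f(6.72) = -1.20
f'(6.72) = -0.26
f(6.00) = -1.17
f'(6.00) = 0.11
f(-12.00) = -1.25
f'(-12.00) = -0.49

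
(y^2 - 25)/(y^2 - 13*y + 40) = (y + 5)/(y - 8)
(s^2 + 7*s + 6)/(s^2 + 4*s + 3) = (s + 6)/(s + 3)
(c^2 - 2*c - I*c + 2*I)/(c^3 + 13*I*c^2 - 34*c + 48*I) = (c - 2)/(c^2 + 14*I*c - 48)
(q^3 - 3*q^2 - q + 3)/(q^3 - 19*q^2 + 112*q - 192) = (q^2 - 1)/(q^2 - 16*q + 64)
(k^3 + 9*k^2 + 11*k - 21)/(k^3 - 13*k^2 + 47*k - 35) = (k^2 + 10*k + 21)/(k^2 - 12*k + 35)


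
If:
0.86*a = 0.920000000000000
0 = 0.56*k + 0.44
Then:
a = 1.07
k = -0.79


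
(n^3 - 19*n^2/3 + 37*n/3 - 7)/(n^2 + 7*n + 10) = (3*n^3 - 19*n^2 + 37*n - 21)/(3*(n^2 + 7*n + 10))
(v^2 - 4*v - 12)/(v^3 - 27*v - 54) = (v + 2)/(v^2 + 6*v + 9)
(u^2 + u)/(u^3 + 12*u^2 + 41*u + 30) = u/(u^2 + 11*u + 30)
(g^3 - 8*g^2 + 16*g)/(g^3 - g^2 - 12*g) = (g - 4)/(g + 3)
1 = 1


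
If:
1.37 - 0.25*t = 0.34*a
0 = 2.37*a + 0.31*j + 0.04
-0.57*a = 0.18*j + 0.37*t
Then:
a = 1.53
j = -11.83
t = 3.40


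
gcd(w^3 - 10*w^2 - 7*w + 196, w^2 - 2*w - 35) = w - 7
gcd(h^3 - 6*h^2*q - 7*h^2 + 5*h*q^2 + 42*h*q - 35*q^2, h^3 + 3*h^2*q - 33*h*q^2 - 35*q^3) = -h + 5*q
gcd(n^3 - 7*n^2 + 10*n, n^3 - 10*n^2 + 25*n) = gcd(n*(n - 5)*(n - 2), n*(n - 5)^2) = n^2 - 5*n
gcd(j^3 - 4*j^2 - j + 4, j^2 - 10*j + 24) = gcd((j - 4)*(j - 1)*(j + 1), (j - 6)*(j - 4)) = j - 4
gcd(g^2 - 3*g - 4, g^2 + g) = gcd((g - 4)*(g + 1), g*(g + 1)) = g + 1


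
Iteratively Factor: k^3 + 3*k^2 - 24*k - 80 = (k + 4)*(k^2 - k - 20) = (k - 5)*(k + 4)*(k + 4)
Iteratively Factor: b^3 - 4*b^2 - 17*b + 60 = (b - 5)*(b^2 + b - 12) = (b - 5)*(b - 3)*(b + 4)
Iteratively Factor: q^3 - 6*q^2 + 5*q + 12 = (q - 4)*(q^2 - 2*q - 3) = (q - 4)*(q + 1)*(q - 3)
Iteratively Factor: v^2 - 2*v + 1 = (v - 1)*(v - 1)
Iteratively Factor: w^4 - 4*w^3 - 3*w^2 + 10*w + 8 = (w + 1)*(w^3 - 5*w^2 + 2*w + 8) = (w - 4)*(w + 1)*(w^2 - w - 2) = (w - 4)*(w + 1)^2*(w - 2)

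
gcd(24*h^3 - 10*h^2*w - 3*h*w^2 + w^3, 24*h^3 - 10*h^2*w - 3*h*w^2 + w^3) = 24*h^3 - 10*h^2*w - 3*h*w^2 + w^3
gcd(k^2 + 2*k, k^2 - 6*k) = k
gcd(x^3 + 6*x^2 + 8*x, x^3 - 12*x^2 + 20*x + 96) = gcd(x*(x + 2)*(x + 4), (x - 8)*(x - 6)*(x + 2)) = x + 2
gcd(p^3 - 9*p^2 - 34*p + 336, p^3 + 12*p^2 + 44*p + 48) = p + 6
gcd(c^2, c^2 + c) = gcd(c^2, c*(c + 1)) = c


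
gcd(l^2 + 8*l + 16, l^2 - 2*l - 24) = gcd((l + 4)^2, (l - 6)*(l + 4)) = l + 4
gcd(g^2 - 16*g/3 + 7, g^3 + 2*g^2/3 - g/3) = 1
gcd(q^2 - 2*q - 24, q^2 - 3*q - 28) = q + 4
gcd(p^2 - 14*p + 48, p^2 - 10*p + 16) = p - 8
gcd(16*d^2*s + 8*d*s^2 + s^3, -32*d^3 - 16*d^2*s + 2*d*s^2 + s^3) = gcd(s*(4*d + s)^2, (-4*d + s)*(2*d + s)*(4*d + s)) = 4*d + s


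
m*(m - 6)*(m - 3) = m^3 - 9*m^2 + 18*m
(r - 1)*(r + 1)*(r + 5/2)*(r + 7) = r^4 + 19*r^3/2 + 33*r^2/2 - 19*r/2 - 35/2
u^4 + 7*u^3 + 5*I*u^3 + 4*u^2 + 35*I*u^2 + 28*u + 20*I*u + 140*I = (u + 7)*(u - 2*I)*(u + 2*I)*(u + 5*I)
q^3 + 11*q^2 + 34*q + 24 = (q + 1)*(q + 4)*(q + 6)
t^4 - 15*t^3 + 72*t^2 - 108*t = t*(t - 6)^2*(t - 3)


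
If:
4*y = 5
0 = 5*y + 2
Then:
No Solution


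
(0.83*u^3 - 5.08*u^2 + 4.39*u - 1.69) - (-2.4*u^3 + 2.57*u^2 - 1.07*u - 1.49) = 3.23*u^3 - 7.65*u^2 + 5.46*u - 0.2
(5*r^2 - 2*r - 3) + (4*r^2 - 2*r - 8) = 9*r^2 - 4*r - 11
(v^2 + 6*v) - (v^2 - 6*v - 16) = 12*v + 16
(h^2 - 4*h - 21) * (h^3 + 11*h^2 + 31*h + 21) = h^5 + 7*h^4 - 34*h^3 - 334*h^2 - 735*h - 441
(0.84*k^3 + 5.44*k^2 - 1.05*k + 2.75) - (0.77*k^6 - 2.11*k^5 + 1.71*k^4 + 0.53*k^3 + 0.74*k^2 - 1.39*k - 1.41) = -0.77*k^6 + 2.11*k^5 - 1.71*k^4 + 0.31*k^3 + 4.7*k^2 + 0.34*k + 4.16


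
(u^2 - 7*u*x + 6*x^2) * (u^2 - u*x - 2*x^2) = u^4 - 8*u^3*x + 11*u^2*x^2 + 8*u*x^3 - 12*x^4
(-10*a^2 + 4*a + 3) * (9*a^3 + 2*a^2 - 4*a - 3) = -90*a^5 + 16*a^4 + 75*a^3 + 20*a^2 - 24*a - 9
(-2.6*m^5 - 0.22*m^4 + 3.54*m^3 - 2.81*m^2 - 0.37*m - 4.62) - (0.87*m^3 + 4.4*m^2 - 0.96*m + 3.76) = -2.6*m^5 - 0.22*m^4 + 2.67*m^3 - 7.21*m^2 + 0.59*m - 8.38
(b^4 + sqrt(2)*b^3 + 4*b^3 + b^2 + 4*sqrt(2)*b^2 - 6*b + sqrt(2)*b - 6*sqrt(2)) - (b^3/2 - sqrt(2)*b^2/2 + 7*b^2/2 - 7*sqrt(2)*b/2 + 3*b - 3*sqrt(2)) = b^4 + sqrt(2)*b^3 + 7*b^3/2 - 5*b^2/2 + 9*sqrt(2)*b^2/2 - 9*b + 9*sqrt(2)*b/2 - 3*sqrt(2)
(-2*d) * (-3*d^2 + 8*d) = 6*d^3 - 16*d^2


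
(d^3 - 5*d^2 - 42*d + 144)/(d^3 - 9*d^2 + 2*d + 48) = (d + 6)/(d + 2)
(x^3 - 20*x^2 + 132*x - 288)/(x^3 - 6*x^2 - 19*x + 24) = (x^2 - 12*x + 36)/(x^2 + 2*x - 3)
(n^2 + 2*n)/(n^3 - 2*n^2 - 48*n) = (n + 2)/(n^2 - 2*n - 48)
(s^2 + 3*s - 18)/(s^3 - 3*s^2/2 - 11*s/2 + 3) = 2*(s + 6)/(2*s^2 + 3*s - 2)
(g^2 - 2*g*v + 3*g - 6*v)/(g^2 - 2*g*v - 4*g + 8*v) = (g + 3)/(g - 4)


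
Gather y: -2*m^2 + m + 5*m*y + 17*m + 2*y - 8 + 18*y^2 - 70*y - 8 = -2*m^2 + 18*m + 18*y^2 + y*(5*m - 68) - 16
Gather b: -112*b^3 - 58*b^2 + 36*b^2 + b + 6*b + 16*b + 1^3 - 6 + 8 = -112*b^3 - 22*b^2 + 23*b + 3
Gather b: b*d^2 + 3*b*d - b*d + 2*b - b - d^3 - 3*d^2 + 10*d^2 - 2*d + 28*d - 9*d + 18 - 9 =b*(d^2 + 2*d + 1) - d^3 + 7*d^2 + 17*d + 9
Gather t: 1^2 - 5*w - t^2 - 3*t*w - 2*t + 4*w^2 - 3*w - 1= -t^2 + t*(-3*w - 2) + 4*w^2 - 8*w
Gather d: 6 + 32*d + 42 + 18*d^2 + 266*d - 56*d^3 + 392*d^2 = -56*d^3 + 410*d^2 + 298*d + 48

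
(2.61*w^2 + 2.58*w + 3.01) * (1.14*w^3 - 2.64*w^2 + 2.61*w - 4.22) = 2.9754*w^5 - 3.9492*w^4 + 3.4323*w^3 - 12.2268*w^2 - 3.0315*w - 12.7022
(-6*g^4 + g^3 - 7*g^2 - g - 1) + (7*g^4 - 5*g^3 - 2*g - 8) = g^4 - 4*g^3 - 7*g^2 - 3*g - 9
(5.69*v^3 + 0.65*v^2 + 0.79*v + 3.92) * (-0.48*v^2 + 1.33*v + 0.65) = -2.7312*v^5 + 7.2557*v^4 + 4.1838*v^3 - 0.4084*v^2 + 5.7271*v + 2.548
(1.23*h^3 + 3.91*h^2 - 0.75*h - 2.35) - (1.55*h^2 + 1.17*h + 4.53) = 1.23*h^3 + 2.36*h^2 - 1.92*h - 6.88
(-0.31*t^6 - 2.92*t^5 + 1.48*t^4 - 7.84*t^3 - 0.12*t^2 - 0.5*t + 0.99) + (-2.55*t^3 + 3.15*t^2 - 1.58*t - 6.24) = -0.31*t^6 - 2.92*t^5 + 1.48*t^4 - 10.39*t^3 + 3.03*t^2 - 2.08*t - 5.25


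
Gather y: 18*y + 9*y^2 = 9*y^2 + 18*y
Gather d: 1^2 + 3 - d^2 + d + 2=-d^2 + d + 6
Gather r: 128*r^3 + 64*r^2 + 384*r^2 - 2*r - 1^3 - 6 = 128*r^3 + 448*r^2 - 2*r - 7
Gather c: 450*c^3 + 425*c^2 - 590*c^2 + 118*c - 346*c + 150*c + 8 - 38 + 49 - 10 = 450*c^3 - 165*c^2 - 78*c + 9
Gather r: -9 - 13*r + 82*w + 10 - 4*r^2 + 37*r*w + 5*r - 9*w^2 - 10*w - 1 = -4*r^2 + r*(37*w - 8) - 9*w^2 + 72*w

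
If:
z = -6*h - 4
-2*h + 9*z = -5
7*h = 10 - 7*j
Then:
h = -31/56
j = 111/56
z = -19/28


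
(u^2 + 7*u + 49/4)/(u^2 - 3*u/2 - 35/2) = (u + 7/2)/(u - 5)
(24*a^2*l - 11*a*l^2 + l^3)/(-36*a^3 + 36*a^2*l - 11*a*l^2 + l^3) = l*(-8*a + l)/(12*a^2 - 8*a*l + l^2)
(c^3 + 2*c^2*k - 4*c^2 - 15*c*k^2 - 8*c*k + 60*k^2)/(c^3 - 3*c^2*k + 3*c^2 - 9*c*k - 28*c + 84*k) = (c + 5*k)/(c + 7)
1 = 1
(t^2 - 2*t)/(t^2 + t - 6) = t/(t + 3)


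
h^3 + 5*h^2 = h^2*(h + 5)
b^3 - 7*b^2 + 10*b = b*(b - 5)*(b - 2)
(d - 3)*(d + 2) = d^2 - d - 6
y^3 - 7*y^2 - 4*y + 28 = (y - 7)*(y - 2)*(y + 2)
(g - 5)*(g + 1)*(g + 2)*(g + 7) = g^4 + 5*g^3 - 27*g^2 - 101*g - 70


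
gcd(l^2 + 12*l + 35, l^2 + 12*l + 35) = l^2 + 12*l + 35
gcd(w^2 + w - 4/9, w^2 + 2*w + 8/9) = w + 4/3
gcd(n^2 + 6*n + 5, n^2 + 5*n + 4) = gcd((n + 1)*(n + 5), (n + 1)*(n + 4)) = n + 1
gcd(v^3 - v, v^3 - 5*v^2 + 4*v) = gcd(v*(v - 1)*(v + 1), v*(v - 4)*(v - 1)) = v^2 - v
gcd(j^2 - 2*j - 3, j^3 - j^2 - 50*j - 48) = j + 1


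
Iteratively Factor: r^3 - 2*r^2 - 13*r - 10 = (r + 2)*(r^2 - 4*r - 5) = (r + 1)*(r + 2)*(r - 5)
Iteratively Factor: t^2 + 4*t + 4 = (t + 2)*(t + 2)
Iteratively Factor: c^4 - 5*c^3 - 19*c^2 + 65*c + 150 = (c - 5)*(c^3 - 19*c - 30) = (c - 5)*(c + 3)*(c^2 - 3*c - 10) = (c - 5)^2*(c + 3)*(c + 2)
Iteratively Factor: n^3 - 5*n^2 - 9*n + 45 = (n - 3)*(n^2 - 2*n - 15) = (n - 3)*(n + 3)*(n - 5)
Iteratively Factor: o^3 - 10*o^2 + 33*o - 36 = (o - 4)*(o^2 - 6*o + 9) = (o - 4)*(o - 3)*(o - 3)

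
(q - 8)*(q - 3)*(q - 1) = q^3 - 12*q^2 + 35*q - 24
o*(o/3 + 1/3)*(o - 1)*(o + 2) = o^4/3 + 2*o^3/3 - o^2/3 - 2*o/3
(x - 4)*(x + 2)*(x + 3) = x^3 + x^2 - 14*x - 24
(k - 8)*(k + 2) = k^2 - 6*k - 16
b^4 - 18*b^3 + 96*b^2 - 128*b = b*(b - 8)^2*(b - 2)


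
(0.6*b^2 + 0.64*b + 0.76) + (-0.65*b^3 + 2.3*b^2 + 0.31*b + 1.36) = -0.65*b^3 + 2.9*b^2 + 0.95*b + 2.12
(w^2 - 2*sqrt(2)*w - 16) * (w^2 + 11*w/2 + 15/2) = w^4 - 2*sqrt(2)*w^3 + 11*w^3/2 - 11*sqrt(2)*w^2 - 17*w^2/2 - 88*w - 15*sqrt(2)*w - 120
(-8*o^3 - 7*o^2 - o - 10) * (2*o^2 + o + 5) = -16*o^5 - 22*o^4 - 49*o^3 - 56*o^2 - 15*o - 50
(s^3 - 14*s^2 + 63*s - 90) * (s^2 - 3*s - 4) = s^5 - 17*s^4 + 101*s^3 - 223*s^2 + 18*s + 360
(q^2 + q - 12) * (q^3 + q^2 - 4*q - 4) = q^5 + 2*q^4 - 15*q^3 - 20*q^2 + 44*q + 48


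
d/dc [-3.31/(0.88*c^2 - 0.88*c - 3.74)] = (5.8256*c - 2.9128)/(-0.88*c^2 + 0.88*c + 3.74)^2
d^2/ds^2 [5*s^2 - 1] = 10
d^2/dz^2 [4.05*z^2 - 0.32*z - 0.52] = 8.10000000000000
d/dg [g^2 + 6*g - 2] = 2*g + 6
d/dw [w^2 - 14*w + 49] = 2*w - 14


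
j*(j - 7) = j^2 - 7*j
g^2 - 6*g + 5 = (g - 5)*(g - 1)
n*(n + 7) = n^2 + 7*n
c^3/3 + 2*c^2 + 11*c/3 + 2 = (c/3 + 1)*(c + 1)*(c + 2)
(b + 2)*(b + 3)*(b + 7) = b^3 + 12*b^2 + 41*b + 42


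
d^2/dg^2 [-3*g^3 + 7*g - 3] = -18*g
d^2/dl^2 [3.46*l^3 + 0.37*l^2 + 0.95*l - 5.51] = 20.76*l + 0.74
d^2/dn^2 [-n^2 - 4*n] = -2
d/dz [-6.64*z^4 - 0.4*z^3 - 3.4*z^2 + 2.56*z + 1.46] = -26.56*z^3 - 1.2*z^2 - 6.8*z + 2.56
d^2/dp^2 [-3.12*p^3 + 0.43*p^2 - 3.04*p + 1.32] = 0.86 - 18.72*p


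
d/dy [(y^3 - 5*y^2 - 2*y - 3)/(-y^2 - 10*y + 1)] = (-y^4 - 20*y^3 + 51*y^2 - 16*y - 32)/(y^4 + 20*y^3 + 98*y^2 - 20*y + 1)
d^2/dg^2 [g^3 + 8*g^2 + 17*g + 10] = 6*g + 16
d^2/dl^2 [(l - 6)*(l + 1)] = 2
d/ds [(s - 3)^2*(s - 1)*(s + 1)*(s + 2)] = 5*s^4 - 16*s^3 - 12*s^2 + 44*s + 3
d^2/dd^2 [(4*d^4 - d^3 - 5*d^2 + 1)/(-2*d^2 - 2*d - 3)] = 2*(-16*d^6 - 48*d^5 - 120*d^4 - 214*d^3 - 300*d^2 + 15*d + 47)/(8*d^6 + 24*d^5 + 60*d^4 + 80*d^3 + 90*d^2 + 54*d + 27)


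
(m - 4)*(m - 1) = m^2 - 5*m + 4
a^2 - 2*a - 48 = (a - 8)*(a + 6)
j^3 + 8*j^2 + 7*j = j*(j + 1)*(j + 7)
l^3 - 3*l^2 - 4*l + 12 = (l - 3)*(l - 2)*(l + 2)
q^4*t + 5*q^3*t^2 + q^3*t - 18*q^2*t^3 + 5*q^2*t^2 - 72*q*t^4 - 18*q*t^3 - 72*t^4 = (q - 4*t)*(q + 3*t)*(q + 6*t)*(q*t + t)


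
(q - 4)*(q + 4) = q^2 - 16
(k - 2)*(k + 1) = k^2 - k - 2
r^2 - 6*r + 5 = (r - 5)*(r - 1)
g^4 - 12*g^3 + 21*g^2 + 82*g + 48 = (g - 8)*(g - 6)*(g + 1)^2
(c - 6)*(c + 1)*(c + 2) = c^3 - 3*c^2 - 16*c - 12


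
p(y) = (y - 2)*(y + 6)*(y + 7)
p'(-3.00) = -23.00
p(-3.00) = -60.00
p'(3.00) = 109.00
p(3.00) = 90.00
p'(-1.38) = -8.65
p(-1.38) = -87.76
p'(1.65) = 60.47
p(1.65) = -23.16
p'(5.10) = 206.23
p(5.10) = 416.36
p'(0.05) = 17.11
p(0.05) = -83.17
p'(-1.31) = -7.67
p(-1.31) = -88.33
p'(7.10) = 323.43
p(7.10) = 942.02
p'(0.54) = 28.75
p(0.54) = -71.99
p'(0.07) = 17.55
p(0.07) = -82.83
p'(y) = (y - 2)*(y + 6) + (y - 2)*(y + 7) + (y + 6)*(y + 7) = 3*y^2 + 22*y + 16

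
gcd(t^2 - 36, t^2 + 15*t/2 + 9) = t + 6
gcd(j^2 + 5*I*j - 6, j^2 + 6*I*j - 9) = j + 3*I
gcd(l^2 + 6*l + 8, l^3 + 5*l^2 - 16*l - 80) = l + 4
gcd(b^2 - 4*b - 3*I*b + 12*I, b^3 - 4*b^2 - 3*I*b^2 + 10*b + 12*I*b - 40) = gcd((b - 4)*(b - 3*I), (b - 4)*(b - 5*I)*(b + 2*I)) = b - 4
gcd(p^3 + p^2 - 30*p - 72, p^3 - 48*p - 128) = p + 4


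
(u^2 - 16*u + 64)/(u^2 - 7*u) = (u^2 - 16*u + 64)/(u*(u - 7))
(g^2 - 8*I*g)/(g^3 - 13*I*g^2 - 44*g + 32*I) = g/(g^2 - 5*I*g - 4)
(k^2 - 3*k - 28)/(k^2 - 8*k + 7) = (k + 4)/(k - 1)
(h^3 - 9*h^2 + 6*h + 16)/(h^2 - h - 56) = (h^2 - h - 2)/(h + 7)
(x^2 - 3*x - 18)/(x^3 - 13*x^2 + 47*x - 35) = (x^2 - 3*x - 18)/(x^3 - 13*x^2 + 47*x - 35)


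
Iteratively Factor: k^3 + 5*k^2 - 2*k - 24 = (k - 2)*(k^2 + 7*k + 12) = (k - 2)*(k + 4)*(k + 3)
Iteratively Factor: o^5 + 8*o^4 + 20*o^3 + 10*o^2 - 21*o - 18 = (o - 1)*(o^4 + 9*o^3 + 29*o^2 + 39*o + 18) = (o - 1)*(o + 3)*(o^3 + 6*o^2 + 11*o + 6) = (o - 1)*(o + 3)^2*(o^2 + 3*o + 2) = (o - 1)*(o + 1)*(o + 3)^2*(o + 2)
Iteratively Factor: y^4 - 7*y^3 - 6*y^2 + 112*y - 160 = (y - 5)*(y^3 - 2*y^2 - 16*y + 32) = (y - 5)*(y - 2)*(y^2 - 16) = (y - 5)*(y - 2)*(y + 4)*(y - 4)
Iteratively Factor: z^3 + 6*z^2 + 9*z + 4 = (z + 4)*(z^2 + 2*z + 1) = (z + 1)*(z + 4)*(z + 1)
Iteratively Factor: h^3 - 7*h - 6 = (h - 3)*(h^2 + 3*h + 2) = (h - 3)*(h + 1)*(h + 2)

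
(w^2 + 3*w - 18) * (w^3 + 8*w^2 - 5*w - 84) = w^5 + 11*w^4 + w^3 - 243*w^2 - 162*w + 1512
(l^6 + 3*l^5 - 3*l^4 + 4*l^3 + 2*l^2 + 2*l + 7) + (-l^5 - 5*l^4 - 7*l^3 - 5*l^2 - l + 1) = l^6 + 2*l^5 - 8*l^4 - 3*l^3 - 3*l^2 + l + 8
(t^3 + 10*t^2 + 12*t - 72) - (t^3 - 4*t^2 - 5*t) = 14*t^2 + 17*t - 72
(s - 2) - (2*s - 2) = -s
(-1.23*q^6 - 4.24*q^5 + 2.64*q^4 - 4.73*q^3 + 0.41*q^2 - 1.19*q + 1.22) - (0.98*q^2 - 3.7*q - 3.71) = -1.23*q^6 - 4.24*q^5 + 2.64*q^4 - 4.73*q^3 - 0.57*q^2 + 2.51*q + 4.93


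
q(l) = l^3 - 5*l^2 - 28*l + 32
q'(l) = 3*l^2 - 10*l - 28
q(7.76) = -19.08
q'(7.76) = 75.05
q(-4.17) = -10.70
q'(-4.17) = 65.87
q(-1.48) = 59.25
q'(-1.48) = -6.63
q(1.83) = -29.86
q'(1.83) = -36.25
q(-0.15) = 36.08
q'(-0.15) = -26.43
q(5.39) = -107.59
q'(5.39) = 5.26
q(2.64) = -58.37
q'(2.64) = -33.49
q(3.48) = -83.85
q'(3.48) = -26.47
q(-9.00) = -850.00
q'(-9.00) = 305.00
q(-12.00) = -2080.00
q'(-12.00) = 524.00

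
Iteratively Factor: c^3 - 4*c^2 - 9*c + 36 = (c + 3)*(c^2 - 7*c + 12) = (c - 3)*(c + 3)*(c - 4)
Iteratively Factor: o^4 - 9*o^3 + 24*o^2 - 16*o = (o)*(o^3 - 9*o^2 + 24*o - 16) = o*(o - 4)*(o^2 - 5*o + 4) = o*(o - 4)*(o - 1)*(o - 4)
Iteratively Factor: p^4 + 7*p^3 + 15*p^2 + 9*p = (p + 3)*(p^3 + 4*p^2 + 3*p) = p*(p + 3)*(p^2 + 4*p + 3) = p*(p + 1)*(p + 3)*(p + 3)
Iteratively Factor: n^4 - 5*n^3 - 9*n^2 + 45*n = (n)*(n^3 - 5*n^2 - 9*n + 45) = n*(n - 3)*(n^2 - 2*n - 15) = n*(n - 3)*(n + 3)*(n - 5)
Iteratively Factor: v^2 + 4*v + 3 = (v + 1)*(v + 3)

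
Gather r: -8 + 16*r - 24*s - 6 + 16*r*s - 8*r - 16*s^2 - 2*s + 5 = r*(16*s + 8) - 16*s^2 - 26*s - 9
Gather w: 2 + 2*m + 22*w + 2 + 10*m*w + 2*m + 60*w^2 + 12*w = 4*m + 60*w^2 + w*(10*m + 34) + 4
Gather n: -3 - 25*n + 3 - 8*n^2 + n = -8*n^2 - 24*n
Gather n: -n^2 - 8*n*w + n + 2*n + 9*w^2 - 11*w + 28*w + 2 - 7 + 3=-n^2 + n*(3 - 8*w) + 9*w^2 + 17*w - 2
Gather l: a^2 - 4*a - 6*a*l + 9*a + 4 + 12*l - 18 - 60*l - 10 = a^2 + 5*a + l*(-6*a - 48) - 24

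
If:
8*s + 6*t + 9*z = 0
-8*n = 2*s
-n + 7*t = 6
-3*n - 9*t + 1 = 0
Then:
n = -47/30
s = 94/15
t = 19/30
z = -809/135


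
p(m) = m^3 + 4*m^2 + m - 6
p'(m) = 3*m^2 + 8*m + 1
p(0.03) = -5.97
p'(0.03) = 1.24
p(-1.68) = -1.13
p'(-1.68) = -3.97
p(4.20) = 142.85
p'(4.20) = 87.52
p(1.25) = 3.45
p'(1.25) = 15.69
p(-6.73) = -136.38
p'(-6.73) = 83.04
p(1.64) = 10.81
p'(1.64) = 22.19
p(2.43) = 34.40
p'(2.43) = 38.15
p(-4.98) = -35.28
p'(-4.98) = 35.56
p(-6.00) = -84.00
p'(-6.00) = 61.00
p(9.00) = 1056.00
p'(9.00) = 316.00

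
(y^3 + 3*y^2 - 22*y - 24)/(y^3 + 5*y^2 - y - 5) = (y^2 + 2*y - 24)/(y^2 + 4*y - 5)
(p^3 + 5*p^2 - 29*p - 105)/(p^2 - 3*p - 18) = (p^2 + 2*p - 35)/(p - 6)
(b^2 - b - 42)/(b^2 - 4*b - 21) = (b + 6)/(b + 3)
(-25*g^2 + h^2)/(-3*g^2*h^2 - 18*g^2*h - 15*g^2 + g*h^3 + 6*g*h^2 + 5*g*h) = (25*g^2 - h^2)/(g*(3*g*h^2 + 18*g*h + 15*g - h^3 - 6*h^2 - 5*h))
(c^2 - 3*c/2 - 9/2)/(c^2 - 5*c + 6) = (c + 3/2)/(c - 2)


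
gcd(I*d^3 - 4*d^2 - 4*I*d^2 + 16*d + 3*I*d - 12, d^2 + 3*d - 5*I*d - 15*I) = 1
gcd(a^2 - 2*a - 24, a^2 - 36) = a - 6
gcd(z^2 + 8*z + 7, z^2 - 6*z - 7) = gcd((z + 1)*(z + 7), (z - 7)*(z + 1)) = z + 1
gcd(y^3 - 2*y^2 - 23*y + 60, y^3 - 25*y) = y + 5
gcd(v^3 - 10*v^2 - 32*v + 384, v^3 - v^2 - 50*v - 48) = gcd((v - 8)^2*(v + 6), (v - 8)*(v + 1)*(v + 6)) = v^2 - 2*v - 48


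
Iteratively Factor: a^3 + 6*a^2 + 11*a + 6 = (a + 2)*(a^2 + 4*a + 3) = (a + 2)*(a + 3)*(a + 1)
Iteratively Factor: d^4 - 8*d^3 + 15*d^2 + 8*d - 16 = (d + 1)*(d^3 - 9*d^2 + 24*d - 16) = (d - 1)*(d + 1)*(d^2 - 8*d + 16) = (d - 4)*(d - 1)*(d + 1)*(d - 4)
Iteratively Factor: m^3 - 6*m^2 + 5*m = (m - 5)*(m^2 - m) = m*(m - 5)*(m - 1)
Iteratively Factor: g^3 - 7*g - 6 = (g + 1)*(g^2 - g - 6) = (g - 3)*(g + 1)*(g + 2)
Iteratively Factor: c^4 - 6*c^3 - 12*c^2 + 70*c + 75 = (c - 5)*(c^3 - c^2 - 17*c - 15) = (c - 5)*(c + 3)*(c^2 - 4*c - 5) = (c - 5)*(c + 1)*(c + 3)*(c - 5)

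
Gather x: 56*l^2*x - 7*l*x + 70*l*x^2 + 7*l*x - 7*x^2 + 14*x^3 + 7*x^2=56*l^2*x + 70*l*x^2 + 14*x^3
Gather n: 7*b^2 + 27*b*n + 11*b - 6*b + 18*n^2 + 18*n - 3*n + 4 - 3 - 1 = 7*b^2 + 5*b + 18*n^2 + n*(27*b + 15)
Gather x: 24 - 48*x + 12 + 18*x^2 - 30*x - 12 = 18*x^2 - 78*x + 24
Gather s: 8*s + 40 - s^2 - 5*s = -s^2 + 3*s + 40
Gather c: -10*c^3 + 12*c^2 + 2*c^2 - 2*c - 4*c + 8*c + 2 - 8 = -10*c^3 + 14*c^2 + 2*c - 6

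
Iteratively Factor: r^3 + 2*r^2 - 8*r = (r)*(r^2 + 2*r - 8) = r*(r + 4)*(r - 2)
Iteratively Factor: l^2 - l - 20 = (l - 5)*(l + 4)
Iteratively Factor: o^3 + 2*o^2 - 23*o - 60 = (o + 4)*(o^2 - 2*o - 15) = (o - 5)*(o + 4)*(o + 3)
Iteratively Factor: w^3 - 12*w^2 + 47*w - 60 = (w - 3)*(w^2 - 9*w + 20) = (w - 4)*(w - 3)*(w - 5)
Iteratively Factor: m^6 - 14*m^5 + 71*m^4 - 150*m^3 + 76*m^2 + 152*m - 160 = (m + 1)*(m^5 - 15*m^4 + 86*m^3 - 236*m^2 + 312*m - 160) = (m - 5)*(m + 1)*(m^4 - 10*m^3 + 36*m^2 - 56*m + 32) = (m - 5)*(m - 2)*(m + 1)*(m^3 - 8*m^2 + 20*m - 16) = (m - 5)*(m - 2)^2*(m + 1)*(m^2 - 6*m + 8) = (m - 5)*(m - 4)*(m - 2)^2*(m + 1)*(m - 2)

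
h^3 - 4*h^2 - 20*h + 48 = (h - 6)*(h - 2)*(h + 4)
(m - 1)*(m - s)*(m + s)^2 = m^4 + m^3*s - m^3 - m^2*s^2 - m^2*s - m*s^3 + m*s^2 + s^3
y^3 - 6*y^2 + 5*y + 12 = (y - 4)*(y - 3)*(y + 1)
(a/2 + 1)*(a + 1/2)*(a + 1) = a^3/2 + 7*a^2/4 + 7*a/4 + 1/2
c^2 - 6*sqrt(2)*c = c*(c - 6*sqrt(2))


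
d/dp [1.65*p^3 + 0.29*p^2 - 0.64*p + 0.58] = 4.95*p^2 + 0.58*p - 0.64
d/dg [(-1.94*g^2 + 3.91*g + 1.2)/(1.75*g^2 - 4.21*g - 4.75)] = (1.3249*g^2 + 14.23*g - 13.5205)/(3.0625*g^4 - 14.735*g^3 + 1.0991*g^2 + 39.995*g + 22.5625)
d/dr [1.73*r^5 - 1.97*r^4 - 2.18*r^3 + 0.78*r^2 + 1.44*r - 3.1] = 8.65*r^4 - 7.88*r^3 - 6.54*r^2 + 1.56*r + 1.44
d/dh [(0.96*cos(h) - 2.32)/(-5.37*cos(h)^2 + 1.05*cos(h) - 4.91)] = (-5.1552*cos(h)^2 + 24.9168*cos(h) + 2.2776)*sin(h)/(28.8369*cos(h)^4 - 11.277*cos(h)^3 + 53.8359*cos(h)^2 - 10.311*cos(h) + 24.1081)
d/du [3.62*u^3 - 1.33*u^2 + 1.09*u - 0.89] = 10.86*u^2 - 2.66*u + 1.09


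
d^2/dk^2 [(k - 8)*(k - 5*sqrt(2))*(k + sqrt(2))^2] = 12*k^2 - 48*k - 18*sqrt(2)*k - 36 + 48*sqrt(2)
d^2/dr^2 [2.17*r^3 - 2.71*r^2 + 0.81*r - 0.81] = 13.02*r - 5.42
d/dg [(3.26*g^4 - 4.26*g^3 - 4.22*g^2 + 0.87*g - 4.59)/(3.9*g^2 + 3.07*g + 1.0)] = (25.428*g^5 + 13.4106*g^4 - 13.1164*g^3 - 29.1284*g^2 + 27.362*g + 14.9613)/(15.21*g^4 + 23.946*g^3 + 17.2249*g^2 + 6.14*g + 1.0)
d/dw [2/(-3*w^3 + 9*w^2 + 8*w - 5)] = 2*(9*w^2 - 18*w - 8)/(3*w^3 - 9*w^2 - 8*w + 5)^2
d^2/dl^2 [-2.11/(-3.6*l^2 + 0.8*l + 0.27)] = (54.6912*l^2 - 12.1536*l - 2.11*(7.2*l - 0.8)*(14.4*l - 1.6) - 4.10184)/(-3.6*l^2 + 0.8*l + 0.27)^3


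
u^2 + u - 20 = (u - 4)*(u + 5)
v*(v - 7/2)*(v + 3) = v^3 - v^2/2 - 21*v/2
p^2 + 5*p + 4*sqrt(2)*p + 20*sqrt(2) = (p + 5)*(p + 4*sqrt(2))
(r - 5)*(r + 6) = r^2 + r - 30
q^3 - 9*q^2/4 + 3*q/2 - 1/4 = (q - 1)^2*(q - 1/4)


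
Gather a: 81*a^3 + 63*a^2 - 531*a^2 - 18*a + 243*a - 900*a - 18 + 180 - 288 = 81*a^3 - 468*a^2 - 675*a - 126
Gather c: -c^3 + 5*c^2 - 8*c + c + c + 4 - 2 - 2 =-c^3 + 5*c^2 - 6*c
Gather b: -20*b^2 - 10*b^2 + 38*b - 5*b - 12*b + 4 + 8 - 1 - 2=-30*b^2 + 21*b + 9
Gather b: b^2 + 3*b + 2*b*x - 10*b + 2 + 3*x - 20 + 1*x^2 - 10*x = b^2 + b*(2*x - 7) + x^2 - 7*x - 18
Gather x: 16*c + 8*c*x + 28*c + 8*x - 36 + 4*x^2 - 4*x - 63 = 44*c + 4*x^2 + x*(8*c + 4) - 99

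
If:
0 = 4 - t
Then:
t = 4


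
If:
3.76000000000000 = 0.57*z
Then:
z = 6.60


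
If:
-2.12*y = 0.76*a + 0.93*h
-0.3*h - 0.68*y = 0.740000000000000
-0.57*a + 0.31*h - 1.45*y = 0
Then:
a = 3.04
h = 0.16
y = -1.16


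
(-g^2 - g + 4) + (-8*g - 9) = -g^2 - 9*g - 5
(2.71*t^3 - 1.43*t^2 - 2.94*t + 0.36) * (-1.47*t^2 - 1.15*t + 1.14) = -3.9837*t^5 - 1.0144*t^4 + 9.0557*t^3 + 1.2216*t^2 - 3.7656*t + 0.4104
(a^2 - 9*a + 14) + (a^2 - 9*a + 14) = 2*a^2 - 18*a + 28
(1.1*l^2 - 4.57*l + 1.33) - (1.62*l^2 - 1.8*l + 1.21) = -0.52*l^2 - 2.77*l + 0.12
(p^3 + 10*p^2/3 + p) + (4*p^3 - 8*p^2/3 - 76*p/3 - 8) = 5*p^3 + 2*p^2/3 - 73*p/3 - 8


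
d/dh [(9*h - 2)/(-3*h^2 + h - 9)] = (-27*h^2 + 9*h + (6*h - 1)*(9*h - 2) - 81)/(3*h^2 - h + 9)^2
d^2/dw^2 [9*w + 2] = 0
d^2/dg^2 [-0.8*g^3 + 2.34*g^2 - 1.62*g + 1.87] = 4.68 - 4.8*g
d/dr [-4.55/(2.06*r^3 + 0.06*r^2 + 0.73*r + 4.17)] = (28.119*r^2 + 0.546*r + 3.3215)/(2.06*r^3 + 0.06*r^2 + 0.73*r + 4.17)^2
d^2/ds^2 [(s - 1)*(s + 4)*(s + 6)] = 6*s + 18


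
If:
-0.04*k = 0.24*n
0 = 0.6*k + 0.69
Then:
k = -1.15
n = 0.19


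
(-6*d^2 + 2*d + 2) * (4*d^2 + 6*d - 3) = -24*d^4 - 28*d^3 + 38*d^2 + 6*d - 6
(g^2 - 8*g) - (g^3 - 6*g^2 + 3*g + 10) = -g^3 + 7*g^2 - 11*g - 10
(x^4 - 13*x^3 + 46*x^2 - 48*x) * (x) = x^5 - 13*x^4 + 46*x^3 - 48*x^2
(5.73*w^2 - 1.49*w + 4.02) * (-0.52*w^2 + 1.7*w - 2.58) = -2.9796*w^4 + 10.5158*w^3 - 19.4068*w^2 + 10.6782*w - 10.3716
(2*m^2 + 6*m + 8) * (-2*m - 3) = -4*m^3 - 18*m^2 - 34*m - 24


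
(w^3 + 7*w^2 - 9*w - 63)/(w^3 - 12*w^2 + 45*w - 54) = (w^2 + 10*w + 21)/(w^2 - 9*w + 18)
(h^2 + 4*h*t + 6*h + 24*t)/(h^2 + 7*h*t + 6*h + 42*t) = (h + 4*t)/(h + 7*t)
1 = 1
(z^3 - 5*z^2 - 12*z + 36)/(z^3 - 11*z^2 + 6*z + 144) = (z - 2)/(z - 8)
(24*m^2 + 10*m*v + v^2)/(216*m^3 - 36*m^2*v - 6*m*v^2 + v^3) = (4*m + v)/(36*m^2 - 12*m*v + v^2)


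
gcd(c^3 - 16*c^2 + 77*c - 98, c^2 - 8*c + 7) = c - 7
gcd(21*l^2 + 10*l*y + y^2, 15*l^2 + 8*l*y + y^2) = 3*l + y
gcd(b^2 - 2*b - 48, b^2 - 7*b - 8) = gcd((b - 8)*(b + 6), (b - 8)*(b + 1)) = b - 8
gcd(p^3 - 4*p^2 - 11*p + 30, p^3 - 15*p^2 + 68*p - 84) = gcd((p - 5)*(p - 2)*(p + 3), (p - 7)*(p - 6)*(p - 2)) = p - 2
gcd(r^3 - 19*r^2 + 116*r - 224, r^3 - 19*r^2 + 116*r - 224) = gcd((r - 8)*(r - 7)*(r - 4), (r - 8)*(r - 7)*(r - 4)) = r^3 - 19*r^2 + 116*r - 224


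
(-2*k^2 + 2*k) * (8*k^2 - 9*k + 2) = -16*k^4 + 34*k^3 - 22*k^2 + 4*k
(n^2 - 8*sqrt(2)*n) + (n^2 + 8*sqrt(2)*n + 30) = 2*n^2 + 30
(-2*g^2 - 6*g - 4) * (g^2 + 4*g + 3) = -2*g^4 - 14*g^3 - 34*g^2 - 34*g - 12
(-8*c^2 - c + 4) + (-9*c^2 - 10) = -17*c^2 - c - 6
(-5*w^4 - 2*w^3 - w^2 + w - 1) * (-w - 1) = 5*w^5 + 7*w^4 + 3*w^3 + 1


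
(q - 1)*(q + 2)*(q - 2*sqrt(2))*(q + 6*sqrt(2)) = q^4 + q^3 + 4*sqrt(2)*q^3 - 26*q^2 + 4*sqrt(2)*q^2 - 24*q - 8*sqrt(2)*q + 48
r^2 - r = r*(r - 1)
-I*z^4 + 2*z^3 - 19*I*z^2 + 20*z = z*(z - 4*I)*(z + 5*I)*(-I*z + 1)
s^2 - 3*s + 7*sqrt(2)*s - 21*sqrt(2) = (s - 3)*(s + 7*sqrt(2))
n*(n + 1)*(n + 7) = n^3 + 8*n^2 + 7*n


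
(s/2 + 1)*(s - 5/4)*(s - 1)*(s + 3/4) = s^4/2 + s^3/4 - 55*s^2/32 + s/32 + 15/16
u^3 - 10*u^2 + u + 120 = (u - 8)*(u - 5)*(u + 3)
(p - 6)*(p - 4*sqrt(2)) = p^2 - 6*p - 4*sqrt(2)*p + 24*sqrt(2)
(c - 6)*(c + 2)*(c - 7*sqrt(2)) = c^3 - 7*sqrt(2)*c^2 - 4*c^2 - 12*c + 28*sqrt(2)*c + 84*sqrt(2)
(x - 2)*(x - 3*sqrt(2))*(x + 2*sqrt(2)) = x^3 - 2*x^2 - sqrt(2)*x^2 - 12*x + 2*sqrt(2)*x + 24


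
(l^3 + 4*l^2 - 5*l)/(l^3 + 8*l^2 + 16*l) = (l^2 + 4*l - 5)/(l^2 + 8*l + 16)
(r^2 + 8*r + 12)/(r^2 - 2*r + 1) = (r^2 + 8*r + 12)/(r^2 - 2*r + 1)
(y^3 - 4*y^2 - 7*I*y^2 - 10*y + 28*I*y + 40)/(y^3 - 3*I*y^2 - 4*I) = (y^2 - y*(4 + 5*I) + 20*I)/(y^2 - I*y + 2)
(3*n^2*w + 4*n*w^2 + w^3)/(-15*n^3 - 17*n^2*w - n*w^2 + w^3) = w/(-5*n + w)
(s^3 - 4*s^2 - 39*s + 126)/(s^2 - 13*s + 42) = (s^2 + 3*s - 18)/(s - 6)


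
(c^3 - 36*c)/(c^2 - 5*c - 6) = c*(c + 6)/(c + 1)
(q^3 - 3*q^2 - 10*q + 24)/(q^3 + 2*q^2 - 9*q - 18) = (q^2 - 6*q + 8)/(q^2 - q - 6)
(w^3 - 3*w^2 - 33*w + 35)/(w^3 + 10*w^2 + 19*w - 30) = (w - 7)/(w + 6)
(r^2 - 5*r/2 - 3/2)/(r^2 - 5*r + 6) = (r + 1/2)/(r - 2)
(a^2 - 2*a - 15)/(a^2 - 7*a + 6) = (a^2 - 2*a - 15)/(a^2 - 7*a + 6)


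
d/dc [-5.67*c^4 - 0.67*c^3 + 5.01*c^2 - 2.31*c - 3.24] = -22.68*c^3 - 2.01*c^2 + 10.02*c - 2.31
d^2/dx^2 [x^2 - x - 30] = 2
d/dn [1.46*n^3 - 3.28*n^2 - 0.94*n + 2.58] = 4.38*n^2 - 6.56*n - 0.94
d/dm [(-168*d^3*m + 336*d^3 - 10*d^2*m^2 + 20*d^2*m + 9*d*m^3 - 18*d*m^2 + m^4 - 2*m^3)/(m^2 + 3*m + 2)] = (168*d^3*m^2 - 672*d^3*m - 1344*d^3 - 50*d^2*m^2 - 40*d^2*m + 40*d^2 + 9*d*m^4 + 54*d*m^3 - 72*d*m + 2*m^5 + 7*m^4 - 4*m^3 - 12*m^2)/(m^4 + 6*m^3 + 13*m^2 + 12*m + 4)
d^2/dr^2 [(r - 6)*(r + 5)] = 2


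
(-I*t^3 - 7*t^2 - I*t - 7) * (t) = -I*t^4 - 7*t^3 - I*t^2 - 7*t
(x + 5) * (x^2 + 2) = x^3 + 5*x^2 + 2*x + 10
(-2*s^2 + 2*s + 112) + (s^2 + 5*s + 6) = -s^2 + 7*s + 118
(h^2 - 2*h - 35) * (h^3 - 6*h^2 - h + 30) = h^5 - 8*h^4 - 24*h^3 + 242*h^2 - 25*h - 1050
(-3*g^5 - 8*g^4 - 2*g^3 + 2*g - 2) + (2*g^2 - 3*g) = -3*g^5 - 8*g^4 - 2*g^3 + 2*g^2 - g - 2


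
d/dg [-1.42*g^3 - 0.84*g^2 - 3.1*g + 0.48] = -4.26*g^2 - 1.68*g - 3.1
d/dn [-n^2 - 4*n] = -2*n - 4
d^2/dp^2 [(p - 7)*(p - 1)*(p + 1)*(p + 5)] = 12*p^2 - 12*p - 72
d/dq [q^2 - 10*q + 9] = 2*q - 10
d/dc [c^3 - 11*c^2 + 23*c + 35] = 3*c^2 - 22*c + 23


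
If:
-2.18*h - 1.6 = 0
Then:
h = -0.73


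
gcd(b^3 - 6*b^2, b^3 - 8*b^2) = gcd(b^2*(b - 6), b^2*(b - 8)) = b^2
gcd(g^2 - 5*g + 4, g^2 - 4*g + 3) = g - 1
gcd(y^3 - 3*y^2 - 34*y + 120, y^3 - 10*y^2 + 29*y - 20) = y^2 - 9*y + 20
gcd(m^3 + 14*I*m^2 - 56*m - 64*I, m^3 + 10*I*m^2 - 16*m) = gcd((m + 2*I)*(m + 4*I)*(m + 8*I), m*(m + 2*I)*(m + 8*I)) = m^2 + 10*I*m - 16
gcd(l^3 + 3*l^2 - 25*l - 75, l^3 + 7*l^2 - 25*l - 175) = l^2 - 25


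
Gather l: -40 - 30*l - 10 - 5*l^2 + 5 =-5*l^2 - 30*l - 45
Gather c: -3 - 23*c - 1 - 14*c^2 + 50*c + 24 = -14*c^2 + 27*c + 20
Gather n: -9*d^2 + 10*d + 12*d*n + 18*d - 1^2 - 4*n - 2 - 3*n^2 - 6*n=-9*d^2 + 28*d - 3*n^2 + n*(12*d - 10) - 3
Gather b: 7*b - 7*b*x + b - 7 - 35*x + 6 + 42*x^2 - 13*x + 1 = b*(8 - 7*x) + 42*x^2 - 48*x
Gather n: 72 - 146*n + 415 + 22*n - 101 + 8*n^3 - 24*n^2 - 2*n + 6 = 8*n^3 - 24*n^2 - 126*n + 392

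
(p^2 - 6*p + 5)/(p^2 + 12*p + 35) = (p^2 - 6*p + 5)/(p^2 + 12*p + 35)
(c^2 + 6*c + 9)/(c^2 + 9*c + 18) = (c + 3)/(c + 6)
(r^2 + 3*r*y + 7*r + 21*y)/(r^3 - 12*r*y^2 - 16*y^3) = (-r^2 - 3*r*y - 7*r - 21*y)/(-r^3 + 12*r*y^2 + 16*y^3)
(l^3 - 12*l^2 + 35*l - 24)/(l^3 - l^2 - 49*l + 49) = (l^2 - 11*l + 24)/(l^2 - 49)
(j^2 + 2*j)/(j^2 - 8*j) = (j + 2)/(j - 8)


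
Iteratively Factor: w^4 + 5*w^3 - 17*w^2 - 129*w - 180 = (w - 5)*(w^3 + 10*w^2 + 33*w + 36) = (w - 5)*(w + 3)*(w^2 + 7*w + 12) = (w - 5)*(w + 3)*(w + 4)*(w + 3)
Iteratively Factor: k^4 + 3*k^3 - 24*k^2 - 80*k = (k)*(k^3 + 3*k^2 - 24*k - 80) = k*(k + 4)*(k^2 - k - 20) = k*(k - 5)*(k + 4)*(k + 4)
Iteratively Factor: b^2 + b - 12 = (b + 4)*(b - 3)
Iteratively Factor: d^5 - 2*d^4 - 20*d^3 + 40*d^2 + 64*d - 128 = (d - 2)*(d^4 - 20*d^2 + 64) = (d - 2)^2*(d^3 + 2*d^2 - 16*d - 32) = (d - 2)^2*(d + 4)*(d^2 - 2*d - 8) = (d - 4)*(d - 2)^2*(d + 4)*(d + 2)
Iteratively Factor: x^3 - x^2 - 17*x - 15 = (x - 5)*(x^2 + 4*x + 3) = (x - 5)*(x + 3)*(x + 1)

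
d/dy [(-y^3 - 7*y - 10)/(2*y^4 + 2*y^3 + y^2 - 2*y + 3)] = (2*y^6 + 41*y^4 + 112*y^3 + 58*y^2 + 20*y - 41)/(4*y^8 + 8*y^7 + 8*y^6 - 4*y^5 + 5*y^4 + 8*y^3 + 10*y^2 - 12*y + 9)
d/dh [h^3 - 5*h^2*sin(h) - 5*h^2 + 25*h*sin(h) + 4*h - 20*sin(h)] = -5*h^2*cos(h) + 3*h^2 - 10*h*sin(h) + 25*h*cos(h) - 10*h + 25*sin(h) - 20*cos(h) + 4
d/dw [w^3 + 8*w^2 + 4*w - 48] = 3*w^2 + 16*w + 4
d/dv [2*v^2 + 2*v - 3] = 4*v + 2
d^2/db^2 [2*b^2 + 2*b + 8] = 4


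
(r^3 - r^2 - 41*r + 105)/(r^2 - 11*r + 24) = (r^2 + 2*r - 35)/(r - 8)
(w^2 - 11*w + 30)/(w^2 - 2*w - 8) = (-w^2 + 11*w - 30)/(-w^2 + 2*w + 8)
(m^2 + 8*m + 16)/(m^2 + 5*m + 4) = (m + 4)/(m + 1)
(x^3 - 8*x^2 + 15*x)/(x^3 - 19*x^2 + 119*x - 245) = x*(x - 3)/(x^2 - 14*x + 49)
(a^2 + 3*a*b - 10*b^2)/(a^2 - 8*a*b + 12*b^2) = (a + 5*b)/(a - 6*b)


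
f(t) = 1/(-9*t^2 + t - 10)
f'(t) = (18*t - 1)/(-9*t^2 + t - 10)^2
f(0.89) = -0.06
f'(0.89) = 0.06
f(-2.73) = -0.01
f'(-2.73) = -0.01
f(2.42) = -0.02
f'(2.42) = 0.01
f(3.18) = -0.01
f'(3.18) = 0.01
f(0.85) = -0.06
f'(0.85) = 0.06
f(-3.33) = -0.01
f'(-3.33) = -0.00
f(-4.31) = -0.01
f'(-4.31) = -0.00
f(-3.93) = -0.01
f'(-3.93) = -0.00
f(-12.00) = 0.00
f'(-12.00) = 0.00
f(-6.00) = 0.00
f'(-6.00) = 0.00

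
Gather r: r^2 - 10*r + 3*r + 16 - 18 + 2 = r^2 - 7*r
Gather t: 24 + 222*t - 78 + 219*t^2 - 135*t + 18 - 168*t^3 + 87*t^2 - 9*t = -168*t^3 + 306*t^2 + 78*t - 36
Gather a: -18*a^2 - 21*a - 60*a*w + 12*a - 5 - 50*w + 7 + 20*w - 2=-18*a^2 + a*(-60*w - 9) - 30*w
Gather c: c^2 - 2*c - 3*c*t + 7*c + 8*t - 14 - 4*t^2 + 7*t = c^2 + c*(5 - 3*t) - 4*t^2 + 15*t - 14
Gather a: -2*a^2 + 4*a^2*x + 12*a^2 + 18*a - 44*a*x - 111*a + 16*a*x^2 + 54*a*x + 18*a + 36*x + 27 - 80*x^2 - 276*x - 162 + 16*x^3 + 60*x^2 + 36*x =a^2*(4*x + 10) + a*(16*x^2 + 10*x - 75) + 16*x^3 - 20*x^2 - 204*x - 135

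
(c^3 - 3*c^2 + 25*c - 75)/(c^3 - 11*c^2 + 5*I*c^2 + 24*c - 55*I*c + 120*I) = (c - 5*I)/(c - 8)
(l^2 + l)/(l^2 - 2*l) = (l + 1)/(l - 2)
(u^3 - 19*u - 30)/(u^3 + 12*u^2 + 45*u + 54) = (u^2 - 3*u - 10)/(u^2 + 9*u + 18)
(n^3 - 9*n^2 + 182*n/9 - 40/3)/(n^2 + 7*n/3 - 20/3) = (n^2 - 22*n/3 + 8)/(n + 4)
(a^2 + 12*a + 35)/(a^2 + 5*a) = (a + 7)/a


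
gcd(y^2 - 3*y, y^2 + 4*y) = y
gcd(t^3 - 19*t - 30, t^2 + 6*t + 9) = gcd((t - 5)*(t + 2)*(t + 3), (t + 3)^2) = t + 3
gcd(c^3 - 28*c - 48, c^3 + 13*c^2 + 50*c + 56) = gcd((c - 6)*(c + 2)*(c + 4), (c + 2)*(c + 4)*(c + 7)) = c^2 + 6*c + 8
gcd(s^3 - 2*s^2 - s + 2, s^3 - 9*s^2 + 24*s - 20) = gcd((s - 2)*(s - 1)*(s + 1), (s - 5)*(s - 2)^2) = s - 2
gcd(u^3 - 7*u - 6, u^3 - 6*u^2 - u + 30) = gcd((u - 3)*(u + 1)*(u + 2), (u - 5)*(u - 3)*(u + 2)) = u^2 - u - 6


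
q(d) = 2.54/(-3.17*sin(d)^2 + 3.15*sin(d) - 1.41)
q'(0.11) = -5.10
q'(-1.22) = -0.15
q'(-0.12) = -2.94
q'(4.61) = 0.04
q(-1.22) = -0.35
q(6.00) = -1.00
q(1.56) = -1.78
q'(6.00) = -1.86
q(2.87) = -3.20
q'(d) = 2.54*(6.34*sin(d)*cos(d) - 3.15*cos(d))/(-3.17*sin(d)^2 + 3.15*sin(d) - 1.41)^2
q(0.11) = -2.30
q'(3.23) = 3.20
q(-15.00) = -0.53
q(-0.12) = -1.39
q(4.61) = -0.33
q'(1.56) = 0.04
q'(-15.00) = 0.61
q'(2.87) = 5.64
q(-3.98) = -3.10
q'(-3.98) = -3.95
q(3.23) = -1.48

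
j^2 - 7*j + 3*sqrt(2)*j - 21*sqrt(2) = (j - 7)*(j + 3*sqrt(2))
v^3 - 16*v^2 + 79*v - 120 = (v - 8)*(v - 5)*(v - 3)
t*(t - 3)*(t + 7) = t^3 + 4*t^2 - 21*t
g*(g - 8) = g^2 - 8*g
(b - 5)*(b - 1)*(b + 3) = b^3 - 3*b^2 - 13*b + 15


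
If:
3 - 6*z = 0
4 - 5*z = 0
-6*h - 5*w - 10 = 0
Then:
No Solution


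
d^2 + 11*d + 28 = (d + 4)*(d + 7)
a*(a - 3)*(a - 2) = a^3 - 5*a^2 + 6*a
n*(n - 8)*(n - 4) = n^3 - 12*n^2 + 32*n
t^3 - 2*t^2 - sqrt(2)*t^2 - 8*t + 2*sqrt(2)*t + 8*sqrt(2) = (t - 4)*(t + 2)*(t - sqrt(2))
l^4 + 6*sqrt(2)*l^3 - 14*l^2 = l^2*(l - sqrt(2))*(l + 7*sqrt(2))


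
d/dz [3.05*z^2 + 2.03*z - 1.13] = 6.1*z + 2.03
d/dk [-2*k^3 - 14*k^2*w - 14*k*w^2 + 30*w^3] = -6*k^2 - 28*k*w - 14*w^2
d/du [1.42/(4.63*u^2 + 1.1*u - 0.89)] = (-13.1492*u - 1.562)/(4.63*u^2 + 1.1*u - 0.89)^2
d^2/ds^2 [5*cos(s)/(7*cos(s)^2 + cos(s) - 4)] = 5*(7*(1 - cos(s)^2)^2 - 49*cos(s)^5 - 70*cos(s)^3 + 10*cos(s)^2 + 152*cos(s) + 1)/(7*cos(s)^2 + cos(s) - 4)^3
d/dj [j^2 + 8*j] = 2*j + 8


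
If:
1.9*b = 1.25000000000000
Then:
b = 0.66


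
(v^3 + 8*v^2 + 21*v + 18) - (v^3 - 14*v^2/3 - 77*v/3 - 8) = 38*v^2/3 + 140*v/3 + 26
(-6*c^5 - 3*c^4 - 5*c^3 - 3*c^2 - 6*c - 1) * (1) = -6*c^5 - 3*c^4 - 5*c^3 - 3*c^2 - 6*c - 1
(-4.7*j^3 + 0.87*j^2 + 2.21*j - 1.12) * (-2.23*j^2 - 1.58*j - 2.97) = 10.481*j^5 + 5.4859*j^4 + 7.6561*j^3 - 3.5781*j^2 - 4.7941*j + 3.3264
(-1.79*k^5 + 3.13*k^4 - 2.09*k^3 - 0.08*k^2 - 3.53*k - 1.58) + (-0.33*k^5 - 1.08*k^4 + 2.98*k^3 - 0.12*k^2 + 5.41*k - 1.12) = -2.12*k^5 + 2.05*k^4 + 0.89*k^3 - 0.2*k^2 + 1.88*k - 2.7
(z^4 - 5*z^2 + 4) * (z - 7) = z^5 - 7*z^4 - 5*z^3 + 35*z^2 + 4*z - 28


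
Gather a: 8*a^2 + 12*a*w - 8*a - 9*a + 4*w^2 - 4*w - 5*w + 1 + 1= 8*a^2 + a*(12*w - 17) + 4*w^2 - 9*w + 2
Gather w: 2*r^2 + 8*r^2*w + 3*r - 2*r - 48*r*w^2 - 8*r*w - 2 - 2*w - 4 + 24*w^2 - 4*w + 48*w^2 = 2*r^2 + r + w^2*(72 - 48*r) + w*(8*r^2 - 8*r - 6) - 6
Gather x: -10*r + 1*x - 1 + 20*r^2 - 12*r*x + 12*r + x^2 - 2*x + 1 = 20*r^2 + 2*r + x^2 + x*(-12*r - 1)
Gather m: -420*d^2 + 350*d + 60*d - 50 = -420*d^2 + 410*d - 50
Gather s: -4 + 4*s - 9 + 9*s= 13*s - 13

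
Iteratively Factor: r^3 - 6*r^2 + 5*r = (r - 1)*(r^2 - 5*r) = (r - 5)*(r - 1)*(r)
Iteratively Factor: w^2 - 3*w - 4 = (w - 4)*(w + 1)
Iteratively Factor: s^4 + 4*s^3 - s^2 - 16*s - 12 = (s + 2)*(s^3 + 2*s^2 - 5*s - 6) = (s + 2)*(s + 3)*(s^2 - s - 2) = (s - 2)*(s + 2)*(s + 3)*(s + 1)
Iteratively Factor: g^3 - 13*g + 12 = (g - 3)*(g^2 + 3*g - 4) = (g - 3)*(g + 4)*(g - 1)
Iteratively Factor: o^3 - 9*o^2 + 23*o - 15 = (o - 3)*(o^2 - 6*o + 5) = (o - 5)*(o - 3)*(o - 1)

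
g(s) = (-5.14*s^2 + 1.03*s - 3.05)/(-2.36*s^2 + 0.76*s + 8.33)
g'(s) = (1.03 - 10.28*s)/(-2.36*s^2 + 0.76*s + 8.33) + (4.72*s - 0.76)*(-5.14*s^2 + 1.03*s - 3.05)/(-2.36*s^2 + 0.76*s + 8.33)^2 = (-1.4756*s^2 - 100.0284*s + 10.8979)/(5.5696*s^4 - 3.5872*s^3 - 38.74*s^2 + 12.6616*s + 69.3889)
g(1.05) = -1.17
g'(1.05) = -2.25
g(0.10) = -0.36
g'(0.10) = 0.01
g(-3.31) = 3.13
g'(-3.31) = 0.81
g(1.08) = -1.24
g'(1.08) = -2.41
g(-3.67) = 2.90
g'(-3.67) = 0.52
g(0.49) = -0.46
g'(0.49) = -0.58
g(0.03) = -0.36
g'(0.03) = 0.11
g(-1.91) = 13.73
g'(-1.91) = 65.59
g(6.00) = 2.52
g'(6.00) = -0.12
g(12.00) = 2.27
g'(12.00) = -0.01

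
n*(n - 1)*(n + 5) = n^3 + 4*n^2 - 5*n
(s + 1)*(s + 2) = s^2 + 3*s + 2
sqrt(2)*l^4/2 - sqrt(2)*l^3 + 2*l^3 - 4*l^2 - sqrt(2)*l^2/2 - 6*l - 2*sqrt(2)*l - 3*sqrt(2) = (l - 3)*(l + sqrt(2))^2*(sqrt(2)*l/2 + sqrt(2)/2)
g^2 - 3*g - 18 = (g - 6)*(g + 3)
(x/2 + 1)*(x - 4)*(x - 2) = x^3/2 - 2*x^2 - 2*x + 8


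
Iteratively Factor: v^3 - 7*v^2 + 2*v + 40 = (v + 2)*(v^2 - 9*v + 20) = (v - 5)*(v + 2)*(v - 4)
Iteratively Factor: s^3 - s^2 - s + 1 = (s + 1)*(s^2 - 2*s + 1) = (s - 1)*(s + 1)*(s - 1)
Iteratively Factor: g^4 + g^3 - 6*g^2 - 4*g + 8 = (g + 2)*(g^3 - g^2 - 4*g + 4) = (g - 1)*(g + 2)*(g^2 - 4) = (g - 1)*(g + 2)^2*(g - 2)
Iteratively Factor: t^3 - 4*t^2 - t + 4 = (t + 1)*(t^2 - 5*t + 4) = (t - 4)*(t + 1)*(t - 1)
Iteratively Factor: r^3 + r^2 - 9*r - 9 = (r + 1)*(r^2 - 9) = (r - 3)*(r + 1)*(r + 3)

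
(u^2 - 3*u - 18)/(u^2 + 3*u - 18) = (u^2 - 3*u - 18)/(u^2 + 3*u - 18)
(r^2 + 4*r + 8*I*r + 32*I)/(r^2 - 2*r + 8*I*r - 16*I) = (r + 4)/(r - 2)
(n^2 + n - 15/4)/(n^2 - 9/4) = (2*n + 5)/(2*n + 3)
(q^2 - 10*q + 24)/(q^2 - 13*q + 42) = (q - 4)/(q - 7)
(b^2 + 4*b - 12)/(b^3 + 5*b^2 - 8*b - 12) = 1/(b + 1)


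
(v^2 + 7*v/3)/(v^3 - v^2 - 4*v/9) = 3*(3*v + 7)/(9*v^2 - 9*v - 4)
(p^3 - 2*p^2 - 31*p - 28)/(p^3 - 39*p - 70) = (p^2 + 5*p + 4)/(p^2 + 7*p + 10)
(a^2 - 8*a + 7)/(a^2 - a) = (a - 7)/a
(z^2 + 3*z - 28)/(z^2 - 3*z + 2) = (z^2 + 3*z - 28)/(z^2 - 3*z + 2)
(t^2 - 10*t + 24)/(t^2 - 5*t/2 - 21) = 2*(t - 4)/(2*t + 7)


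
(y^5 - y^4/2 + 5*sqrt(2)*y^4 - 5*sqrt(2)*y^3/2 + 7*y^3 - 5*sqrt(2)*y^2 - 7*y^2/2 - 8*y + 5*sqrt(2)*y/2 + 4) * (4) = 4*y^5 - 2*y^4 + 20*sqrt(2)*y^4 - 10*sqrt(2)*y^3 + 28*y^3 - 20*sqrt(2)*y^2 - 14*y^2 - 32*y + 10*sqrt(2)*y + 16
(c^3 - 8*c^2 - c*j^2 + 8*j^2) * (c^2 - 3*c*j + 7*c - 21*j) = c^5 - 3*c^4*j - c^4 - c^3*j^2 + 3*c^3*j - 56*c^3 + 3*c^2*j^3 + c^2*j^2 + 168*c^2*j - 3*c*j^3 + 56*c*j^2 - 168*j^3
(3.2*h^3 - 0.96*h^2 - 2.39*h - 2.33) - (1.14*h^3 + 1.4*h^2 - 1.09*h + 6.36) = 2.06*h^3 - 2.36*h^2 - 1.3*h - 8.69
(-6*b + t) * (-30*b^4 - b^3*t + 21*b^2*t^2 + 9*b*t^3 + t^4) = 180*b^5 - 24*b^4*t - 127*b^3*t^2 - 33*b^2*t^3 + 3*b*t^4 + t^5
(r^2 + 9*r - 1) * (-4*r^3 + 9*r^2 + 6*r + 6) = -4*r^5 - 27*r^4 + 91*r^3 + 51*r^2 + 48*r - 6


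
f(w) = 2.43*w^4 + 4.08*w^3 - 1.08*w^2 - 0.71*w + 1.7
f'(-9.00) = -6075.71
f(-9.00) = 12889.52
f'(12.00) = 18532.09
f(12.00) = 57276.38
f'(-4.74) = -750.61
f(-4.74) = 772.94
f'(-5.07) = -941.88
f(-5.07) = 1051.42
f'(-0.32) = 0.92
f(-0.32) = 1.71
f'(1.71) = 79.99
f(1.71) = 38.51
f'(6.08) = 2623.25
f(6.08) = 4195.09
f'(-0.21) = 0.19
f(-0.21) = 1.77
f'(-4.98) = -886.87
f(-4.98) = 969.14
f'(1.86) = 100.16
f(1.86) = 51.98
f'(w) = 9.72*w^3 + 12.24*w^2 - 2.16*w - 0.71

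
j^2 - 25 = (j - 5)*(j + 5)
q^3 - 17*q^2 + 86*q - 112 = (q - 8)*(q - 7)*(q - 2)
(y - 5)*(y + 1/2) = y^2 - 9*y/2 - 5/2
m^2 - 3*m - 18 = (m - 6)*(m + 3)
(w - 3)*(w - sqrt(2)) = w^2 - 3*w - sqrt(2)*w + 3*sqrt(2)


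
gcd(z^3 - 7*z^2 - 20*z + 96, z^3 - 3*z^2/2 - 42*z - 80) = z^2 - 4*z - 32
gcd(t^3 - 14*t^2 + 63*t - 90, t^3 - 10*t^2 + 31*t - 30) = t^2 - 8*t + 15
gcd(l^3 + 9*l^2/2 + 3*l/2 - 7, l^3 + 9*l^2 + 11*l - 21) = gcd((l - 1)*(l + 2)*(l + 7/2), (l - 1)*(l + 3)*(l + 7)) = l - 1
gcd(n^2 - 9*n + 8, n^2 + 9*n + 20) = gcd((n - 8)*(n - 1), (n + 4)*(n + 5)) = 1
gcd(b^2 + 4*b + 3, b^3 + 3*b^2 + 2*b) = b + 1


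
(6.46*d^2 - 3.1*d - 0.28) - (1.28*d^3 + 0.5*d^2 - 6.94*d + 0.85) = -1.28*d^3 + 5.96*d^2 + 3.84*d - 1.13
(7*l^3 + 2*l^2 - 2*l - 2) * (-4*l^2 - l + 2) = -28*l^5 - 15*l^4 + 20*l^3 + 14*l^2 - 2*l - 4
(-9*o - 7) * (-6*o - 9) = 54*o^2 + 123*o + 63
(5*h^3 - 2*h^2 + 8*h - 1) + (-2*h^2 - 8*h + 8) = 5*h^3 - 4*h^2 + 7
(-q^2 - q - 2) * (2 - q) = q^3 - q^2 - 4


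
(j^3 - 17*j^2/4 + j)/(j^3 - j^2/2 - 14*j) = (4*j - 1)/(2*(2*j + 7))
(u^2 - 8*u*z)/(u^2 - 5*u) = (u - 8*z)/(u - 5)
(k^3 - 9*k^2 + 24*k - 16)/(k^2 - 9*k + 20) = (k^2 - 5*k + 4)/(k - 5)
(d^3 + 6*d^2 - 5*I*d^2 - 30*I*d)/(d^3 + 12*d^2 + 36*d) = (d - 5*I)/(d + 6)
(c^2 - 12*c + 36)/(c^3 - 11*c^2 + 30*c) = (c - 6)/(c*(c - 5))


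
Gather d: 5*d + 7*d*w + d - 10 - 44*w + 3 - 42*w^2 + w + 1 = d*(7*w + 6) - 42*w^2 - 43*w - 6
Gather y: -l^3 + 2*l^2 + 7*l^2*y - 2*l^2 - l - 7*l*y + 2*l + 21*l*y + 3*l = -l^3 + 4*l + y*(7*l^2 + 14*l)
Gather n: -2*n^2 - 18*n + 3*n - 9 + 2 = -2*n^2 - 15*n - 7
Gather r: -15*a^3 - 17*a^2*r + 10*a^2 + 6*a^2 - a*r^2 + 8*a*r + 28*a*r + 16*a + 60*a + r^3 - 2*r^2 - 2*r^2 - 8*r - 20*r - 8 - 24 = -15*a^3 + 16*a^2 + 76*a + r^3 + r^2*(-a - 4) + r*(-17*a^2 + 36*a - 28) - 32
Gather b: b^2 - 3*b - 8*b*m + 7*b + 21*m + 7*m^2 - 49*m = b^2 + b*(4 - 8*m) + 7*m^2 - 28*m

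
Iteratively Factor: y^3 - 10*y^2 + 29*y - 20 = (y - 4)*(y^2 - 6*y + 5) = (y - 5)*(y - 4)*(y - 1)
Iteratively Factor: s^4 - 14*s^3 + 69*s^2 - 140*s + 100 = (s - 5)*(s^3 - 9*s^2 + 24*s - 20) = (s - 5)^2*(s^2 - 4*s + 4) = (s - 5)^2*(s - 2)*(s - 2)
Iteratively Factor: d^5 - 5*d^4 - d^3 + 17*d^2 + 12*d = (d + 1)*(d^4 - 6*d^3 + 5*d^2 + 12*d) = (d - 3)*(d + 1)*(d^3 - 3*d^2 - 4*d) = (d - 3)*(d + 1)^2*(d^2 - 4*d) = (d - 4)*(d - 3)*(d + 1)^2*(d)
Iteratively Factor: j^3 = (j)*(j^2) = j^2*(j)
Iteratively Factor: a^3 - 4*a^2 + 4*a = (a - 2)*(a^2 - 2*a) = a*(a - 2)*(a - 2)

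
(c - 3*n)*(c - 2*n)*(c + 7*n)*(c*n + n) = c^4*n + 2*c^3*n^2 + c^3*n - 29*c^2*n^3 + 2*c^2*n^2 + 42*c*n^4 - 29*c*n^3 + 42*n^4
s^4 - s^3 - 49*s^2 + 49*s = s*(s - 7)*(s - 1)*(s + 7)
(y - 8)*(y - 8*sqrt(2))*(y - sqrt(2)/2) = y^3 - 17*sqrt(2)*y^2/2 - 8*y^2 + 8*y + 68*sqrt(2)*y - 64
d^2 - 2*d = d*(d - 2)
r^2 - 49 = (r - 7)*(r + 7)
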